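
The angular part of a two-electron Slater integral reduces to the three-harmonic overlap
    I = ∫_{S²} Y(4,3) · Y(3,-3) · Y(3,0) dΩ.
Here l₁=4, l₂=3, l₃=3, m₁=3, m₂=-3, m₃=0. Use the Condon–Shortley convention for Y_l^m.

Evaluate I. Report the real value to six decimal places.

m-sum 0 ✓  L=10 even ✓  1≤3≤7 ✓
Π(2lᵢ+1) = 9×7×7 = 441
triangle coeff Δ(4,3,3) = 1/34650
Σ_t [1,3]: t=1:−1/72 t=2:+1/16 t=3:−1/72 = 5/144
(3j)²=2/77 [(4 3 3; 0 0 0)], sign=-1
Σ_t [0,0]: t=0:+1/288 = 1/288
(3j)²=1/22 [(4 3 3; 3 -3 0)], sign=-1
⇒ 4πI² = 63/121
I = (+1)√(63/121/(4π)) = 0.20355073

0.203551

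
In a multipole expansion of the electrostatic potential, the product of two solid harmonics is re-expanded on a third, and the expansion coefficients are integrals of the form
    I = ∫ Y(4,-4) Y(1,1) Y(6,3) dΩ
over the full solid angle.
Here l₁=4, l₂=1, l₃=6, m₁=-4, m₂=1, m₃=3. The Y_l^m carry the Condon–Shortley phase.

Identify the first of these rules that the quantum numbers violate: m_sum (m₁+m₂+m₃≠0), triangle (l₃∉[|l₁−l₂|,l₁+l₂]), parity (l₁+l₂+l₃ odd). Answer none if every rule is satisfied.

Σmᵢ = 0  ✓
l₃∈[|l₁−l₂|,l₁+l₂]=[3,5], have l₃=6  ✗
Σlᵢ = 11 ⇒ odd

triangle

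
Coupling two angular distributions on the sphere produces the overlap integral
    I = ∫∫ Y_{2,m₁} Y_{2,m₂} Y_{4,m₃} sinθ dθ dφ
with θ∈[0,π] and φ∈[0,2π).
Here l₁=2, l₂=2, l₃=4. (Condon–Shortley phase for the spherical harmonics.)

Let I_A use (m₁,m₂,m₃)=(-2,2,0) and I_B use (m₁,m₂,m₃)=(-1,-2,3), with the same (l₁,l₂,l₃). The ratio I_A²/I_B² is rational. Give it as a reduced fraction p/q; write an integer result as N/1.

Shared (l₁,l₂,l₃)=(2,2,4): N and (l;000)² cancel in I_A²/I_B².
A: Δ = 0!·4!·4!/9! = 1/630; Racah Σ t=0..0: t=0:+1/576 = 1/576; ⇒ 3j(2 2 4; -2 2 0)² = 1/630, sgn +1
B: Δ = 0!·4!·4!/9! = 1/630; Racah Σ t=0..0: t=0:+1/144 = 1/144; ⇒ 3j(2 2 4; -1 -2 3)² = 1/18, sgn -1
I_A²/I_B² = (1/630)/(1/18) = 1/35

1/35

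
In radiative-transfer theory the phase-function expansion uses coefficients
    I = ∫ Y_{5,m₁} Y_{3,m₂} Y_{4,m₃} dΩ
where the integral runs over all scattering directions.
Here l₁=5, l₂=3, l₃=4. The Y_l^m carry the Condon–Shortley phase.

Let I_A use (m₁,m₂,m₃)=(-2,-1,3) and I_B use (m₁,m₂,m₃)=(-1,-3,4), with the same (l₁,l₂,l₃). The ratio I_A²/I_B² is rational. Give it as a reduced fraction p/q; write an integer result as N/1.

343/30

Same 5,3,4: normalisation and zero-m 3j drop out of the ratio.
A: Δ: 4! 6! 2! / 13! → 1/180180; sum: t=1:−1/4320 t=2:+1/960 = 7/8640; 3j²(5 3 4; -2 -1 3) = Δ·Π!·Σ² = 343/12870  (sign -1)
B: Δ: 4! 6! 2! / 13! → 1/180180; sum: t=0:+1/34560 = 1/34560; 3j²(5 3 4; -1 -3 4) = Δ·Π!·Σ² = 1/429  (sign +1)
I_A²/I_B² = (343/12870)/(1/429) = 343/30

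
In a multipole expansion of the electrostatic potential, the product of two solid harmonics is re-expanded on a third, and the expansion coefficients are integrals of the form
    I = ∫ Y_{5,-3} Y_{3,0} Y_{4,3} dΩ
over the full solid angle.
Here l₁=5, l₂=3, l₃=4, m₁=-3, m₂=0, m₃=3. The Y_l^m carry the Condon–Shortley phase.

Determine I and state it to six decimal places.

Checks pass: Σm=0; 12 even; l₃=4∈[2,8].
(2·5+1)(2·3+1)(2·4+1) = 693
Δ: 4! 6! 2! / 13! → 1/180180
sum: t=1:−1/576 t=2:+1/144 t=3:−1/576 = 1/288
3j²(5 3 4; 0 0 0) = Δ·Π!·Σ² = 20/1001  (sign +1)
sum: t=2:+1/2880 t=3:−1/1440 = -1/2880
3j²(5 3 4; -3 0 3) = Δ·Π!·Σ² = 7/715  (sign +1)
combine: 4πI² = 693·20/1001·7/715 = 252/1859
take √, sign +1: I = 0.10386175

0.103862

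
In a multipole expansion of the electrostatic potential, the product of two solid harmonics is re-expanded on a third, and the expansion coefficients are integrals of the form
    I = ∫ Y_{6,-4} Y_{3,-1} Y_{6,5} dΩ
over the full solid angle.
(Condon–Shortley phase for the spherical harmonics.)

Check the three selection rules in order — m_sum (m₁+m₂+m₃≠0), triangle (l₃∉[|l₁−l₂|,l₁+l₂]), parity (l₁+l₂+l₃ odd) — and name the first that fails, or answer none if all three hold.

Σmᵢ = 0  ✓
l₃∈[|l₁−l₂|,l₁+l₂]=[3,9], have l₃=6  ✓
Σlᵢ = 15 ⇒ odd  ✗

parity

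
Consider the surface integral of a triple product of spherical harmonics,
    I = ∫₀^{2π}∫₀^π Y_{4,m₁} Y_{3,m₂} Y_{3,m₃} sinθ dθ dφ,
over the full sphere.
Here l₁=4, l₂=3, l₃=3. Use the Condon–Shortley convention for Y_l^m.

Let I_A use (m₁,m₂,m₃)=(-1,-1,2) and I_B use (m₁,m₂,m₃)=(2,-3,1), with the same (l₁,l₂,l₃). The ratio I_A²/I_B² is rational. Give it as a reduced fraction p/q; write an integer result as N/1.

16/27

l's match ⇒ only the (l;m) 3-j factors differ between A and B.
A: triangle coeff Δ(4,3,3) = 1/34650; Σ_t [1,2]: t=1:−1/144 t=2:+1/48 = 1/72; (3j)²=16/693 [(4 3 3; -1 -1 2)], sign=-1
B: triangle coeff Δ(4,3,3) = 1/34650; Σ_t [0,0]: t=0:+1/192 = 1/192; (3j)²=3/77 [(4 3 3; 2 -3 1)], sign=+1
I_A²/I_B² = (16/693)/(3/77) = 16/27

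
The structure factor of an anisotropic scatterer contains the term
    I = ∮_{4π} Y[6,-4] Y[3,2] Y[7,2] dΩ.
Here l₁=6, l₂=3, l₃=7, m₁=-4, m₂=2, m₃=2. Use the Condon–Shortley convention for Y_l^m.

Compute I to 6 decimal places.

-0.153384

m-sum 0 ✓  L=16 even ✓  3≤7≤9 ✓
Π(2lᵢ+1) = 13×7×15 = 1365
triangle coeff Δ(6,3,7) = 1/2042040
Σ_t [0,2]: t=0:+1/207360 t=1:−1/57600 t=2:+1/207360 = -1/129600
(3j)²=168/12155 [(6 3 7; 0 0 0)], sign=+1
Σ_t [1,2]: t=1:−1/8709120 t=2:+1/967680 = 1/1088640
(3j)²=800/51051 [(6 3 7; -4 2 2)], sign=-1
⇒ 4πI² = 134400/454597
I = (-1)√(134400/454597/(4π)) = -0.15338448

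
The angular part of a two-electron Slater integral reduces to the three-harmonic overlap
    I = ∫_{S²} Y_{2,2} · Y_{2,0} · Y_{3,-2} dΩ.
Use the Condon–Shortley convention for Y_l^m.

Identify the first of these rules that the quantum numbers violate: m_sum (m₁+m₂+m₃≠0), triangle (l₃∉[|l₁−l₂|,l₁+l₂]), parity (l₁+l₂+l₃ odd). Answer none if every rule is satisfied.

parity

Σmᵢ = 0  ✓
l₃∈[|l₁−l₂|,l₁+l₂]=[0,4], have l₃=3  ✓
Σlᵢ = 7 ⇒ odd  ✗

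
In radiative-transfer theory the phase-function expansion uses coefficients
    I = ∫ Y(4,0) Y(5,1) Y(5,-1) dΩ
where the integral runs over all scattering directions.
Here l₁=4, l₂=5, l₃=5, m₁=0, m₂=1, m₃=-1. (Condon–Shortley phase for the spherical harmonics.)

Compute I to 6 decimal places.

-0.086798

m-sum 0 ✓  L=14 even ✓  1≤5≤9 ✓
Π(2lᵢ+1) = 9×11×11 = 1089
triangle coeff Δ(4,5,5) = 1/3153150
Σ_t [0,4]: t=0:+1/69120 t=1:−1/1728 t=2:+1/576 t=3:−1/1728 t=4:+1/69120 = 7/11520
(3j)²=2/143 [(4 5 5; 0 0 0)], sign=-1
Σ_t [0,4]: t=0:+1/414720 t=1:−1/4320 t=2:+1/768 t=3:−1/1296 t=4:+1/27648 = 7/20736
(3j)²=8/1287 [(4 5 5; 0 1 -1)], sign=+1
⇒ 4πI² = 16/169
I = (-1)√(16/169/(4π)) = -0.08679840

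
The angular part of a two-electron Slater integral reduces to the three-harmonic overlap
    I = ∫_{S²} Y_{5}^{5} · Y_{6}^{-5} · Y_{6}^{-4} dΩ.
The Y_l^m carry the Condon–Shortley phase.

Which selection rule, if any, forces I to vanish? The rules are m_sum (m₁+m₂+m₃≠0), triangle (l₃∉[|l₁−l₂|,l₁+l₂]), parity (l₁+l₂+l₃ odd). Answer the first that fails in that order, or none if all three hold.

m_sum

Σmᵢ = -4  ✗
l₃∈[|l₁−l₂|,l₁+l₂]=[1,11], have l₃=6
Σlᵢ = 17 ⇒ odd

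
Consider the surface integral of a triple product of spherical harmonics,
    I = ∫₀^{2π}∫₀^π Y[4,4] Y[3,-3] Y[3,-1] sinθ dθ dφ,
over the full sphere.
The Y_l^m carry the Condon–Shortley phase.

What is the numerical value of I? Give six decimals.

Rules hold: Σm=0, L=10 even, 1≤3≤7.
N = 9·7·7 = 441
Δ = 4!·4!·2!/11! = 1/34650
Racah Σ t=1..3: t=1:−1/72 t=2:+1/16 t=3:−1/72 = 5/144
⇒ 3j(4 3 3; 0 0 0)² = 2/77, sgn -1
Racah Σ t=0..0: t=0:+1/1152 = 1/1152
⇒ 3j(4 3 3; 4 -3 -1)² = 1/33, sgn +1
4πI² = N·(3j₀)²·(3jₘ)² = 42/121
I = -1·√(0.347107/4π) = -0.16619847

-0.166198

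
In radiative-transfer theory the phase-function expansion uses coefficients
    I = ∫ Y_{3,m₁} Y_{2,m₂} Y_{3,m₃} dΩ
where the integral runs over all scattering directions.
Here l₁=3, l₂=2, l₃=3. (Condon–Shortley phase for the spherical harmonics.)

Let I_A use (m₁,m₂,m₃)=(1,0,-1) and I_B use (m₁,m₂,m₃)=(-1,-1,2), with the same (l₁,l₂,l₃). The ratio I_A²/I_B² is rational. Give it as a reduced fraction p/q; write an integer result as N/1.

Same 3,2,3: normalisation and zero-m 3j drop out of the ratio.
A: Δ: 2! 4! 2! / 9! → 1/3780; sum: t=0:+1/16 t=1:−1/6 t=2:+1/96 = -3/32; 3j²(3 2 3; 1 0 -1) = Δ·Π!·Σ² = 3/140  (sign -1)
B: Δ: 2! 4! 2! / 9! → 1/3780; sum: t=0:+1/48 t=1:−1/12 = -1/16; 3j²(3 2 3; -1 -1 2) = Δ·Π!·Σ² = 1/28  (sign +1)
I_A²/I_B² = (3/140)/(1/28) = 3/5

3/5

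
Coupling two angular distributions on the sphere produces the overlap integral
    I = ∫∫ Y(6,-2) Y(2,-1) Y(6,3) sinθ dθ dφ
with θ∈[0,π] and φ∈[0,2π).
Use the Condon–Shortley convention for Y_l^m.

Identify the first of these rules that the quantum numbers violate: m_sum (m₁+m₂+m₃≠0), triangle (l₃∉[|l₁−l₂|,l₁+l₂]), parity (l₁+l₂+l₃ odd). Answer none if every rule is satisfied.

m₁+m₂+m₃ = -2 − 1 + 3 = 0  ✓
triangle: |6−2|=4 ≤ l₃=6 ≤ 6+2=8  ✓
parity: l₁+l₂+l₃ = 14 is even  ✓

none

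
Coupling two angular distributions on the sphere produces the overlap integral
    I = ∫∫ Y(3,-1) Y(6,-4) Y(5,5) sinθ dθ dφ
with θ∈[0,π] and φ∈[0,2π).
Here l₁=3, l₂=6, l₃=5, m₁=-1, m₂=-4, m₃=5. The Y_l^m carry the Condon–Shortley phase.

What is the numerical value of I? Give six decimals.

-0.152880

Rules hold: Σm=0, L=14 even, 3≤5≤9.
N = 7·13·11 = 1001
Δ = 4!·2!·8!/15! = 1/675675
Racah Σ t=1..3: t=1:−1/8640 t=2:+1/2304 t=3:−1/8640 = 7/34560
⇒ 3j(3 6 5; 0 0 0)² = 7/429, sgn -1
Racah Σ t=2..2: t=2:+1/322560 = 1/322560
⇒ 3j(3 6 5; -1 -4 5)² = 18/1001, sgn +1
4πI² = N·(3j₀)²·(3jₘ)² = 42/143
I = -1·√(0.293706/4π) = -0.15288036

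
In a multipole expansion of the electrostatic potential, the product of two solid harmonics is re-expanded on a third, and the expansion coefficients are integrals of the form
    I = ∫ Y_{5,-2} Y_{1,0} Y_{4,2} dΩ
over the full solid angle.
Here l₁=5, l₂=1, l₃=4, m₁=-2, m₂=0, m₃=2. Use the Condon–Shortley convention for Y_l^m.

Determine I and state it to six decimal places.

Rules hold: Σm=0, L=10 even, 4≤4≤6.
N = 11·3·9 = 297
Δ = 2!·8!·0!/11! = 1/495
Racah Σ t=1..1: t=1:−1/576 = -1/576
⇒ 3j(5 1 4; 0 0 0)² = 5/99, sgn -1
Racah Σ t=1..1: t=1:−1/1440 = -1/1440
⇒ 3j(5 1 4; -2 0 2)² = 7/165, sgn -1
4πI² = N·(3j₀)²·(3jₘ)² = 7/11
I = +1·√(0.636364/4π) = 0.22503380

0.225034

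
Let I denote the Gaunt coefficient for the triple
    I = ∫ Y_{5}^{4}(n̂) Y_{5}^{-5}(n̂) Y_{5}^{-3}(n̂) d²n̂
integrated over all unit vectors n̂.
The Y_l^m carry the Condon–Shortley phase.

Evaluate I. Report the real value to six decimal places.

0.000000

4 − 5 − 3 = -4 ≠ 0: azimuthal integral kills it; I = 0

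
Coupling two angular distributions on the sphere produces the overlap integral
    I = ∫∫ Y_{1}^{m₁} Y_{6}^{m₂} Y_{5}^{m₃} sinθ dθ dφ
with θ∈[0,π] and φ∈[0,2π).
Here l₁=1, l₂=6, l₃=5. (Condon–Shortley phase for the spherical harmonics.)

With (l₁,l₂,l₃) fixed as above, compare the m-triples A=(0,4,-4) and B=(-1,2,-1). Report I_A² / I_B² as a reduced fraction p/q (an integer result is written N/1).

l's match ⇒ only the (l;m) 3-j factors differ between A and B.
A: triangle coeff Δ(1,6,5) = 1/858; Σ_t [1,1]: t=1:−1/362880 = -1/362880; (3j)²=10/429 [(1 6 5; 0 4 -4)], sign=+1
B: triangle coeff Δ(1,6,5) = 1/858; Σ_t [2,2]: t=2:+1/34560 = 1/34560; (3j)²=14/429 [(1 6 5; -1 2 -1)], sign=+1
I_A²/I_B² = (10/429)/(14/429) = 5/7

5/7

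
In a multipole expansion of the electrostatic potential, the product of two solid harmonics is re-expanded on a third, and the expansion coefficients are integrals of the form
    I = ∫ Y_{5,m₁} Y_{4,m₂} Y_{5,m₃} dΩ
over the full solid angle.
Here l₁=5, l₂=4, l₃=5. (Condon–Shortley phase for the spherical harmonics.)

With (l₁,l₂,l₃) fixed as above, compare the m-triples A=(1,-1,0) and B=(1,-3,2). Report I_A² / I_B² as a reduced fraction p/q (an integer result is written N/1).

l's match ⇒ only the (l;m) 3-j factors differ between A and B.
A: triangle coeff Δ(5,4,5) = 1/3153150; Σ_t [0,3]: t=0:+1/6912 t=1:−1/864 t=2:+1/1152 t=3:−1/17280 = -7/34560; (3j)²=1/429 [(5 4 5; 1 -1 0)], sign=+1
B: triangle coeff Δ(5,4,5) = 1/3153150; Σ_t [0,1]: t=0:+1/6912 t=1:−1/5184 = -1/20736; (3j)²=5/2574 [(5 4 5; 1 -3 2)], sign=+1
I_A²/I_B² = (1/429)/(5/2574) = 6/5

6/5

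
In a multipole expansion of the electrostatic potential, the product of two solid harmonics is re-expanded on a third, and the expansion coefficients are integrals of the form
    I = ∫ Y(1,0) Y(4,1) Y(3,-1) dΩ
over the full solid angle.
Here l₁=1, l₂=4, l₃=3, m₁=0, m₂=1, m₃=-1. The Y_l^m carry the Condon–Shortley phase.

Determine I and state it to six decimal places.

-0.238414

Rules hold: Σm=0, L=8 even, 3≤3≤5.
N = 3·9·7 = 189
Δ = 2!·0!·6!/9! = 1/252
Racah Σ t=1..1: t=1:−1/36 = -1/36
⇒ 3j(1 4 3; 0 0 0)² = 4/63, sgn +1
Racah Σ t=1..1: t=1:−1/48 = -1/48
⇒ 3j(1 4 3; 0 1 -1)² = 5/84, sgn -1
4πI² = N·(3j₀)²·(3jₘ)² = 5/7
I = -1·√(0.714286/4π) = -0.23841361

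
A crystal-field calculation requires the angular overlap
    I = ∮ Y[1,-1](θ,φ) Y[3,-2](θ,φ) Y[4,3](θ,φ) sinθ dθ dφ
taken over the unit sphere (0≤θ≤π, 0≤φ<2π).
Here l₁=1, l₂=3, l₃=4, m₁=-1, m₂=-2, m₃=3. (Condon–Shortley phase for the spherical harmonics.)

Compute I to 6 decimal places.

m-sum 0 ✓  L=8 even ✓  2≤4≤4 ✓
Π(2lᵢ+1) = 3×7×9 = 189
triangle coeff Δ(1,3,4) = 1/252
Σ_t [0,0]: t=0:+1/36 = 1/36
(3j)²=4/63 [(1 3 4; 0 0 0)], sign=+1
Σ_t [0,0]: t=0:+1/240 = 1/240
(3j)²=1/12 [(1 3 4; -1 -2 3)], sign=-1
⇒ 4πI² = 1/1
I = (-1)√(1/1/(4π)) = -0.28209479

-0.282095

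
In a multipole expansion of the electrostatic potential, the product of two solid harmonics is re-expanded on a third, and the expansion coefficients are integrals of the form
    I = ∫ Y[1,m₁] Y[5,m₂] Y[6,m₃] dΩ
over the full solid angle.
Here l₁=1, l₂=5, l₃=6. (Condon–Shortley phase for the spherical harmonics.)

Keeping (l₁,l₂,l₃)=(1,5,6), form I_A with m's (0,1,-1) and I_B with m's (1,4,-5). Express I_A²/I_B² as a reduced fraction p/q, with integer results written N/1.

7/11

Same 1,5,6: normalisation and zero-m 3j drop out of the ratio.
A: Δ: 0! 2! 10! / 13! → 1/858; sum: t=0:+1/17280 = 1/17280; 3j²(1 5 6; 0 1 -1) = Δ·Π!·Σ² = 35/858  (sign -1)
B: Δ: 0! 2! 10! / 13! → 1/858; sum: t=0:+1/725760 = 1/725760; 3j²(1 5 6; 1 4 -5) = Δ·Π!·Σ² = 5/78  (sign -1)
I_A²/I_B² = (35/858)/(5/78) = 7/11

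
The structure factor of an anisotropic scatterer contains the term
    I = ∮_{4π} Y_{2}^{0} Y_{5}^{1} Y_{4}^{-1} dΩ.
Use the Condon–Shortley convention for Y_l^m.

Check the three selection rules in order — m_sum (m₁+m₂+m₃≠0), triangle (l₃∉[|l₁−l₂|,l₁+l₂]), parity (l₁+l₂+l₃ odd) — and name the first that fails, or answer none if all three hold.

Σmᵢ = 0  ✓
l₃∈[|l₁−l₂|,l₁+l₂]=[3,7], have l₃=4  ✓
Σlᵢ = 11 ⇒ odd  ✗

parity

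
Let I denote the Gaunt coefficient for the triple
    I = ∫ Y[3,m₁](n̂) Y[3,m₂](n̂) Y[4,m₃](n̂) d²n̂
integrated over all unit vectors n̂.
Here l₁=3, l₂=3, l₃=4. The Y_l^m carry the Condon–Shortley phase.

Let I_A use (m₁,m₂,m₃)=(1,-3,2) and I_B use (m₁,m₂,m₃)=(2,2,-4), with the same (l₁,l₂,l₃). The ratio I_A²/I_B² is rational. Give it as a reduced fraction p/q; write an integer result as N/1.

27/35

l's match ⇒ only the (l;m) 3-j factors differ between A and B.
A: triangle coeff Δ(3,3,4) = 1/34650; Σ_t [0,0]: t=0:+1/192 = 1/192; (3j)²=3/77 [(3 3 4; 1 -3 2)], sign=+1
B: triangle coeff Δ(3,3,4) = 1/34650; Σ_t [1,1]: t=1:−1/576 = -1/576; (3j)²=5/99 [(3 3 4; 2 2 -4)], sign=-1
I_A²/I_B² = (3/77)/(5/99) = 27/35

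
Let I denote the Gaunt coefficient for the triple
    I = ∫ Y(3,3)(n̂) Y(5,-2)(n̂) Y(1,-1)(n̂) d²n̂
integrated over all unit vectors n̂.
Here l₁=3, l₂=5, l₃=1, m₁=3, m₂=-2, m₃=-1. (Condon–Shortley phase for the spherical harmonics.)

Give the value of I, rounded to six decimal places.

0.000000

triangle: need 2≤l₃≤8, have 1; I=0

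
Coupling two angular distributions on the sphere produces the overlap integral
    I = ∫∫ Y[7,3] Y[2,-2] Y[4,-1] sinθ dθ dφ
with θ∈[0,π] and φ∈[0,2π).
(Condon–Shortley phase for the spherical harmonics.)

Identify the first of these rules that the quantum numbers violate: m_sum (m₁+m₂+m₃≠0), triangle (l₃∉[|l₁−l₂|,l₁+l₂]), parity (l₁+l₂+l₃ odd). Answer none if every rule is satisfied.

m₁+m₂+m₃ = 3 − 2 − 1 = 0  ✓
triangle: |7−2|=5 ≤ l₃=4 ≤ 7+2=9  ✗
parity: l₁+l₂+l₃ = 13 is odd

triangle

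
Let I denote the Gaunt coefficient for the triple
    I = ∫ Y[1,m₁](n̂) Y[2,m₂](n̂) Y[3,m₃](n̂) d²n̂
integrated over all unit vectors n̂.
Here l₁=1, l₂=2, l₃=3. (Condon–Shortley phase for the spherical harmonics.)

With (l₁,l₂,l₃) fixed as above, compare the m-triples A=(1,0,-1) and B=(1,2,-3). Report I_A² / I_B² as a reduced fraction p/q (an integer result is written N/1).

2/5

Shared (l₁,l₂,l₃)=(1,2,3): N and (l;000)² cancel in I_A²/I_B².
A: Δ = 0!·2!·4!/7! = 1/105; Racah Σ t=0..0: t=0:+1/8 = 1/8; ⇒ 3j(1 2 3; 1 0 -1)² = 2/35, sgn +1
B: Δ = 0!·2!·4!/7! = 1/105; Racah Σ t=0..0: t=0:+1/48 = 1/48; ⇒ 3j(1 2 3; 1 2 -3)² = 1/7, sgn +1
I_A²/I_B² = (2/35)/(1/7) = 2/5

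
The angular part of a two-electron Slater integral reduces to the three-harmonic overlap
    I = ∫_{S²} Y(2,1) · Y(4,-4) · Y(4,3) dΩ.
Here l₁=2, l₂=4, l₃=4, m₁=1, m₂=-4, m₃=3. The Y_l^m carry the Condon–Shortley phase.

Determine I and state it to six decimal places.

0.198645

Checks pass: Σm=0; 10 even; l₃=4∈[2,6].
(2·2+1)(2·4+1)(2·4+1) = 405
Δ: 2! 2! 6! / 11! → 1/13860
sum: t=0:+1/192 t=1:−1/36 t=2:+1/192 = -5/288
3j²(2 4 4; 0 0 0) = Δ·Π!·Σ² = 20/693  (sign -1)
sum: t=0:+1/1440 = 1/1440
3j²(2 4 4; 1 -4 3) = Δ·Π!·Σ² = 7/165  (sign -1)
combine: 4πI² = 405·20/693·7/165 = 60/121
take √, sign +1: I = 0.19864517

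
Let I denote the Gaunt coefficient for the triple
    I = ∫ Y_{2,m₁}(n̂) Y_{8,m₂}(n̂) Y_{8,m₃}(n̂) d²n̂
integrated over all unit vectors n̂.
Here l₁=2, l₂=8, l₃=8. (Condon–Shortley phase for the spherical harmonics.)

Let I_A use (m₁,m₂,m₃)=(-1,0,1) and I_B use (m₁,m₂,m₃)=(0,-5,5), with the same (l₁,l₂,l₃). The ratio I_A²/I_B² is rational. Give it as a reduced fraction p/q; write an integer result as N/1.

12/1

Shared (l₁,l₂,l₃)=(2,8,8): N and (l;000)² cancel in I_A²/I_B².
A: Δ = 2!·2!·14!/19! = 1/348840; Racah Σ t=1..2: t=1:−1/50803200 t=2:+1/58060800 = -1/406425600; ⇒ 3j(2 8 8; -1 0 1)² = 1/3230, sgn +1
B: Δ = 2!·2!·14!/19! = 1/348840; Racah Σ t=0..2: t=0:+1/958003200 t=1:−1/958003200 t=2:+1/24908083200 = 1/24908083200; ⇒ 3j(2 8 8; 0 -5 5)² = 1/38760, sgn -1
I_A²/I_B² = (1/3230)/(1/38760) = 12/1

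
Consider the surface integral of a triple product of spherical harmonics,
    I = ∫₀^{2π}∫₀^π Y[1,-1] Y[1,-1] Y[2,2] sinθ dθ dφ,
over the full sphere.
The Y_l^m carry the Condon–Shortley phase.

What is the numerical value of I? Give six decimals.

Checks pass: Σm=0; 4 even; l₃=2∈[0,2].
(2·1+1)(2·1+1)(2·2+1) = 45
Δ: 0! 2! 2! / 5! → 1/30
sum: t=0:+1/1 = 1/1
3j²(1 1 2; 0 0 0) = Δ·Π!·Σ² = 2/15  (sign +1)
sum: t=0:+1/4 = 1/4
3j²(1 1 2; -1 -1 2) = Δ·Π!·Σ² = 1/5  (sign +1)
combine: 4πI² = 45·2/15·1/5 = 6/5
take √, sign +1: I = 0.30901936

0.309019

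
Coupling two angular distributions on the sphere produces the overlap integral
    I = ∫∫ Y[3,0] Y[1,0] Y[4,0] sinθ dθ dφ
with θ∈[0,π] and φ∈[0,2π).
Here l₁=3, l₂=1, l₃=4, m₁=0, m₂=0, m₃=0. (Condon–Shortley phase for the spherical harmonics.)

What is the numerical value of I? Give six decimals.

Checks pass: Σm=0; 8 even; l₃=4∈[2,4].
(2·3+1)(2·1+1)(2·4+1) = 189
Δ: 0! 6! 2! / 9! → 1/252
sum: t=0:+1/36 = 1/36
3j²(3 1 4; 0 0 0) = Δ·Π!·Σ² = 4/63  (sign +1)
(m-triple is (0,0,0) — same symbol as above.)
combine: 4πI² = 189·4/63·4/63 = 16/21
take √, sign +1: I = 0.24623252

0.246233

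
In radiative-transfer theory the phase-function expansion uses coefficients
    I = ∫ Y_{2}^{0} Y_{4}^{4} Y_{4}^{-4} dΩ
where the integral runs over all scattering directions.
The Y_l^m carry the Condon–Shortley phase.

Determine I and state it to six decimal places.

-0.229376

Rules hold: Σm=0, L=10 even, 2≤4≤6.
N = 5·9·9 = 405
Δ = 2!·2!·6!/11! = 1/13860
Racah Σ t=0..2: t=0:+1/192 t=1:−1/36 t=2:+1/192 = -5/288
⇒ 3j(2 4 4; 0 0 0)² = 20/693, sgn -1
Racah Σ t=2..2: t=2:+1/2880 = 1/2880
⇒ 3j(2 4 4; 0 4 -4)² = 28/495, sgn +1
4πI² = N·(3j₀)²·(3jₘ)² = 80/121
I = -1·√(0.661157/4π) = -0.22937568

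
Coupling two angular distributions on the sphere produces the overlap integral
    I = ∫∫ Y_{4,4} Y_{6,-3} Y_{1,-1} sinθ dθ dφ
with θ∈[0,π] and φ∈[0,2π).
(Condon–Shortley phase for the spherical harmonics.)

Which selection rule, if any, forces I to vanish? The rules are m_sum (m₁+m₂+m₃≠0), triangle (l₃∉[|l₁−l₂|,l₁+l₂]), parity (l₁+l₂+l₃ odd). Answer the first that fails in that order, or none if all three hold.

triangle

m₁+m₂+m₃ = 4 − 3 − 1 = 0  ✓
triangle: |4−6|=2 ≤ l₃=1 ≤ 4+6=10  ✗
parity: l₁+l₂+l₃ = 11 is odd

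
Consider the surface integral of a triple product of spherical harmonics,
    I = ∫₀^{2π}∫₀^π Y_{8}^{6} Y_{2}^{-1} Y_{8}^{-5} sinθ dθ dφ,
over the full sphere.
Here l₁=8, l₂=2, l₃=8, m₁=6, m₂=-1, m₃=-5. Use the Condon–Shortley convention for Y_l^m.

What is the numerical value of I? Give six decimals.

Checks pass: Σm=0; 18 even; l₃=8∈[6,10].
(2·8+1)(2·2+1)(2·8+1) = 1445
Δ: 2! 14! 2! / 19! → 1/348840
sum: t=0:+1/116121600 t=1:−1/25401600 t=2:+1/116121600 = -1/45158400
3j²(8 2 8; 0 0 0) = Δ·Π!·Σ² = 24/1615  (sign -1)
sum: t=0:+1/1916006400 t=1:−1/12454041600 = 1/2264371200
3j²(8 2 8; 6 -1 -5) = Δ·Π!·Σ² = 847/38760  (sign -1)
combine: 4πI² = 1445·24/1615·847/38760 = 847/1805
take √, sign +1: I = 0.19324051

0.193241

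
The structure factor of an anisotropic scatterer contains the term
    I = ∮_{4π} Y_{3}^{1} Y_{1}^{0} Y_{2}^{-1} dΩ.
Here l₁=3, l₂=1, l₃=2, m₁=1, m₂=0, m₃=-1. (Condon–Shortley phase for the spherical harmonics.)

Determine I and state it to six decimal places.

-0.233597

Rules hold: Σm=0, L=6 even, 2≤2≤4.
N = 7·3·5 = 105
Δ = 2!·4!·0!/7! = 1/105
Racah Σ t=1..1: t=1:−1/4 = -1/4
⇒ 3j(3 1 2; 0 0 0)² = 3/35, sgn -1
Racah Σ t=1..1: t=1:−1/6 = -1/6
⇒ 3j(3 1 2; 1 0 -1)² = 8/105, sgn +1
4πI² = N·(3j₀)²·(3jₘ)² = 24/35
I = -1·√(0.685714/4π) = -0.23359668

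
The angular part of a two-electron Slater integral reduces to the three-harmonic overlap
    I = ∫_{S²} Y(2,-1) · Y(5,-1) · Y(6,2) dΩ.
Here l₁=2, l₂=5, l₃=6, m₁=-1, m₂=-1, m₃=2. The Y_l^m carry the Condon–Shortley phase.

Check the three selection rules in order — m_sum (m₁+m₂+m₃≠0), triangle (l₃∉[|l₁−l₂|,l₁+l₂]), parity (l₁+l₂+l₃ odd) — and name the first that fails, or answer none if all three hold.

parity

Σmᵢ = 0  ✓
l₃∈[|l₁−l₂|,l₁+l₂]=[3,7], have l₃=6  ✓
Σlᵢ = 13 ⇒ odd  ✗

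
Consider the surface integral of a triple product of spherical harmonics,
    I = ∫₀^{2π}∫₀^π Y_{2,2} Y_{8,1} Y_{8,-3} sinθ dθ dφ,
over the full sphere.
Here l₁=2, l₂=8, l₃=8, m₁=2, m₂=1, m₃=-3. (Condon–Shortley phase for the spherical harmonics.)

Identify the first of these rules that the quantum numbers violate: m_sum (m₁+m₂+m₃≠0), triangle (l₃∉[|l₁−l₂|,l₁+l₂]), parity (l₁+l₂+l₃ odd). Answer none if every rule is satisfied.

m₁+m₂+m₃ = 2 + 1 − 3 = 0  ✓
triangle: |2−8|=6 ≤ l₃=8 ≤ 2+8=10  ✓
parity: l₁+l₂+l₃ = 18 is even  ✓

none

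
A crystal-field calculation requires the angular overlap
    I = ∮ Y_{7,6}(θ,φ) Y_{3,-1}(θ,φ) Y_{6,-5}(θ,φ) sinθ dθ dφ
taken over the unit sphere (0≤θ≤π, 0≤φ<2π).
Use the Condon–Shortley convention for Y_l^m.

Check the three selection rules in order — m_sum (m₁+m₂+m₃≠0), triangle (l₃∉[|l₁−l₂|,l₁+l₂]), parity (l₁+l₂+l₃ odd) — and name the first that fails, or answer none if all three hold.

none

m₁+m₂+m₃ = 6 − 1 − 5 = 0  ✓
triangle: |7−3|=4 ≤ l₃=6 ≤ 7+3=10  ✓
parity: l₁+l₂+l₃ = 16 is even  ✓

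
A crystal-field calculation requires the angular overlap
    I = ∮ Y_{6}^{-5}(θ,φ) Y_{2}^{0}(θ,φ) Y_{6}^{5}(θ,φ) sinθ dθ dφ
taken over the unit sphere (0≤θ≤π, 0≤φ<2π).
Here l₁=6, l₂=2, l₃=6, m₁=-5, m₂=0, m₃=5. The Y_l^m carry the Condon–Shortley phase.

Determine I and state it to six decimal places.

0.126157

Rules hold: Σm=0, L=14 even, 4≤6≤8.
N = 13·5·13 = 845
Δ = 2!·10!·2!/15! = 1/90090
Racah Σ t=0..2: t=0:+1/69120 t=1:−1/14400 t=2:+1/69120 = -7/172800
⇒ 3j(6 2 6; 0 0 0)² = 14/715, sgn -1
Racah Σ t=1..2: t=1:−1/3628800 t=2:+1/1451520 = 1/2419200
⇒ 3j(6 2 6; -5 0 5)² = 11/910, sgn -1
4πI² = N·(3j₀)²·(3jₘ)² = 1/5
I = +1·√(0.2/4π) = 0.12615663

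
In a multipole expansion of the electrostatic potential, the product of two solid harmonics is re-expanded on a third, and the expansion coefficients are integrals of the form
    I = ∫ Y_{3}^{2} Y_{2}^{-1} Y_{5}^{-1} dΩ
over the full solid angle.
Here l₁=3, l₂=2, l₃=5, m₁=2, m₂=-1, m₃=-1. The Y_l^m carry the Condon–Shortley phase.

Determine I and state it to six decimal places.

Checks pass: Σm=0; 10 even; l₃=5∈[1,5].
(2·3+1)(2·2+1)(2·5+1) = 385
Δ: 0! 6! 4! / 11! → 1/2310
sum: t=0:+1/144 = 1/144
3j²(3 2 5; 0 0 0) = Δ·Π!·Σ² = 10/231  (sign -1)
sum: t=0:+1/720 = 1/720
3j²(3 2 5; 2 -1 -1) = Δ·Π!·Σ² = 4/385  (sign +1)
combine: 4πI² = 385·10/231·4/385 = 40/231
take √, sign -1: I = -0.11738675

-0.117387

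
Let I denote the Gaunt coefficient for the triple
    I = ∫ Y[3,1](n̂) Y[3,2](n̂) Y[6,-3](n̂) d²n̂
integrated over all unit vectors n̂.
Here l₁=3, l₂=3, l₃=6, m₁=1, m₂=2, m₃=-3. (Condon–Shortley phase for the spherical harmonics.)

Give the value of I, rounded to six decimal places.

Rules hold: Σm=0, L=12 even, 0≤6≤6.
N = 7·7·13 = 637
Δ = 0!·6!·6!/13! = 1/12012
Racah Σ t=0..0: t=0:+1/1296 = 1/1296
⇒ 3j(3 3 6; 0 0 0)² = 100/3003, sgn +1
Racah Σ t=0..0: t=0:+1/5760 = 1/5760
⇒ 3j(3 3 6; 1 2 -3)² = 9/286, sgn -1
4πI² = N·(3j₀)²·(3jₘ)² = 1050/1573
I = -1·√(0.667514/4π) = -0.23047581

-0.230476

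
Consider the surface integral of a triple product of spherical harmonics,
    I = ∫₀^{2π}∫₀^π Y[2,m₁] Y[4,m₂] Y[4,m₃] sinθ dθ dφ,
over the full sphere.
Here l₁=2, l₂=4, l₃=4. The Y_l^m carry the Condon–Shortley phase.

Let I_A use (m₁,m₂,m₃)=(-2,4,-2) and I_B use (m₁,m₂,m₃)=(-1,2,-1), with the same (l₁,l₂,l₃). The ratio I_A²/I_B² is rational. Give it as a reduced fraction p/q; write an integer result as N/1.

Shared (l₁,l₂,l₃)=(2,4,4): N and (l;000)² cancel in I_A²/I_B².
A: Δ = 2!·2!·6!/11! = 1/13860; Racah Σ t=2..2: t=2:+1/2880 = 1/2880; ⇒ 3j(2 4 4; -2 4 -2)² = 2/165, sgn +1
B: Δ = 2!·2!·6!/11! = 1/13860; Racah Σ t=1..2: t=1:−1/240 t=2:+1/96 = 1/160; ⇒ 3j(2 4 4; -1 2 -1)² = 27/1540, sgn -1
I_A²/I_B² = (2/165)/(27/1540) = 56/81

56/81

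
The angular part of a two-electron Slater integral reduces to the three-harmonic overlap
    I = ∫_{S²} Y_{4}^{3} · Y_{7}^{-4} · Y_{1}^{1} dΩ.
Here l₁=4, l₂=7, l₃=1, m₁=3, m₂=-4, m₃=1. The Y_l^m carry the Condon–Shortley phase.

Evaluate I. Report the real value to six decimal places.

|4−7|≤1≤4+7 violated ⇒ I = 0

0.000000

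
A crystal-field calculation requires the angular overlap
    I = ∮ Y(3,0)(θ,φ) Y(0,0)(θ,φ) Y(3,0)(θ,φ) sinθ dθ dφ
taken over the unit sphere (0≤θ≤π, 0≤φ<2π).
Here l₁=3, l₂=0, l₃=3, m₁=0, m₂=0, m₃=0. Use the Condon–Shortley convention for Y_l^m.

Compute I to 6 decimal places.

m-sum 0 ✓  L=6 even ✓  3≤3≤3 ✓
Π(2lᵢ+1) = 7×1×7 = 49
triangle coeff Δ(3,0,3) = 1/7
Σ_t [0,0]: t=0:+1/36 = 1/36
(3j)²=1/7 [(3 0 3; 0 0 0)], sign=-1
(m-triple is (0,0,0) — same symbol as above.)
⇒ 4πI² = 1/1
I = (+1)√(1/1/(4π)) = 0.28209479

0.282095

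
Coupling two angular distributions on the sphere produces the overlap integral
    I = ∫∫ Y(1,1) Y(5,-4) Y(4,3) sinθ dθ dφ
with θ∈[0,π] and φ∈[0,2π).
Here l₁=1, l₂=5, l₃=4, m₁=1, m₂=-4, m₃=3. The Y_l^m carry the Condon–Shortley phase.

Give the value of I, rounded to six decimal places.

0.294638

Checks pass: Σm=0; 10 even; l₃=4∈[4,6].
(2·1+1)(2·5+1)(2·4+1) = 297
Δ: 2! 0! 8! / 11! → 1/495
sum: t=1:−1/576 = -1/576
3j²(1 5 4; 0 0 0) = Δ·Π!·Σ² = 5/99  (sign -1)
sum: t=0:+1/10080 = 1/10080
3j²(1 5 4; 1 -4 3) = Δ·Π!·Σ² = 4/55  (sign -1)
combine: 4πI² = 297·5/99·4/55 = 12/11
take √, sign +1: I = 0.29463840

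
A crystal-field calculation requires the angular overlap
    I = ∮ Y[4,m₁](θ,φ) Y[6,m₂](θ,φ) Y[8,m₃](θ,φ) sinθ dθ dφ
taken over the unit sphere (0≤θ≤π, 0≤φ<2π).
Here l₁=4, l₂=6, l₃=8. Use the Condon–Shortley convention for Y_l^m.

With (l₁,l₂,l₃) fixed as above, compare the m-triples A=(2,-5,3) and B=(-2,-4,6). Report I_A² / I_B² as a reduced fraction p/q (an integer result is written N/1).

5819/7280

l's match ⇒ only the (l;m) 3-j factors differ between A and B.
A: triangle coeff Δ(4,6,8) = 1/23279256; Σ_t [0,1]: t=0:+1/34836480 t=1:−1/435456000 = 23/870912000; (3j)²=5819/705432 [(4 6 8; 2 -5 3)], sign=-1
B: triangle coeff Δ(4,6,8) = 1/23279256; Σ_t [0,2]: t=0:+1/116121600 t=1:−1/43545600 t=2:+1/348364800 = -1/87091200; (3j)²=10/969 [(4 6 8; -2 -4 6)], sign=-1
I_A²/I_B² = (5819/705432)/(10/969) = 5819/7280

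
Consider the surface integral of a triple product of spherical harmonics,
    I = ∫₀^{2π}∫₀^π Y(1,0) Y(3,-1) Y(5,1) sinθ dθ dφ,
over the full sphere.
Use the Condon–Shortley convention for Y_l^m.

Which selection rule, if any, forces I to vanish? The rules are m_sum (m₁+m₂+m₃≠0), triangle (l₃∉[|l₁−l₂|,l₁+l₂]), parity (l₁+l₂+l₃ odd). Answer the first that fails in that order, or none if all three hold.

triangle

azimuthal sum: 0 − 1 + 1 = 0  ✓
2 ≤ 5 ≤ 4 (triangle on l)  ✗
L = 1 + 3 + 5 = 9 (odd)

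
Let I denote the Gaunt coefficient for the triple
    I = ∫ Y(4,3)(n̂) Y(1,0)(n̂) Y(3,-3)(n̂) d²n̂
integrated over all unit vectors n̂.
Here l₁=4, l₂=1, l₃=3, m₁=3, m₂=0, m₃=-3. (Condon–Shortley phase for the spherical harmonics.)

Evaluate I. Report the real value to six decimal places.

Rules hold: Σm=0, L=8 even, 3≤3≤5.
N = 9·3·7 = 189
Δ = 2!·6!·0!/9! = 1/252
Racah Σ t=1..1: t=1:−1/36 = -1/36
⇒ 3j(4 1 3; 0 0 0)² = 4/63, sgn +1
Racah Σ t=1..1: t=1:−1/720 = -1/720
⇒ 3j(4 1 3; 3 0 -3)² = 1/36, sgn -1
4πI² = N·(3j₀)²·(3jₘ)² = 1/3
I = -1·√(0.333333/4π) = -0.16286750

-0.162868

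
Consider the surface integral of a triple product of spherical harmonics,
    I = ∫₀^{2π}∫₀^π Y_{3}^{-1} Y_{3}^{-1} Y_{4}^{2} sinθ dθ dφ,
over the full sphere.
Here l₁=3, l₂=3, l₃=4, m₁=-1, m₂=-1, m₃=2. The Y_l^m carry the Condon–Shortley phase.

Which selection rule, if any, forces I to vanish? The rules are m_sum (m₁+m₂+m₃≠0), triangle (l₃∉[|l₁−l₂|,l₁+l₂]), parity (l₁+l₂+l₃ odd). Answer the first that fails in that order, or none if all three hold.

none

m₁+m₂+m₃ = -1 − 1 + 2 = 0  ✓
triangle: |3−3|=0 ≤ l₃=4 ≤ 3+3=6  ✓
parity: l₁+l₂+l₃ = 10 is even  ✓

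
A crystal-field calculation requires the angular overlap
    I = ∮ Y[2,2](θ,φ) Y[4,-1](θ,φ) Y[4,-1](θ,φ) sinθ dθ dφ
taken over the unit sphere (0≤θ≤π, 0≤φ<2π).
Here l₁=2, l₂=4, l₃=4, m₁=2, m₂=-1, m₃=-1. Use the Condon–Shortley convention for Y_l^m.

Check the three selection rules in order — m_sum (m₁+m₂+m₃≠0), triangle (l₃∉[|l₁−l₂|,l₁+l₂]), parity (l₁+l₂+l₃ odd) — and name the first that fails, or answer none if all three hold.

azimuthal sum: 2 − 1 − 1 = 0  ✓
2 ≤ 4 ≤ 6 (triangle on l)  ✓
L = 2 + 4 + 4 = 10 (even)  ✓

none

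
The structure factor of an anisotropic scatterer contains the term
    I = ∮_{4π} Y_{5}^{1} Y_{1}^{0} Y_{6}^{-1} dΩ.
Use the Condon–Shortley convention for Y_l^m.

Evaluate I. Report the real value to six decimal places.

-0.241725

m-sum 0 ✓  L=12 even ✓  4≤6≤6 ✓
Π(2lᵢ+1) = 11×3×13 = 429
triangle coeff Δ(5,1,6) = 1/858
Σ_t [0,0]: t=0:+1/14400 = 1/14400
(3j)²=6/143 [(5 1 6; 0 0 0)], sign=+1
Σ_t [0,0]: t=0:+1/17280 = 1/17280
(3j)²=35/858 [(5 1 6; 1 0 -1)], sign=-1
⇒ 4πI² = 105/143
I = (-1)√(105/143/(4π)) = -0.24172507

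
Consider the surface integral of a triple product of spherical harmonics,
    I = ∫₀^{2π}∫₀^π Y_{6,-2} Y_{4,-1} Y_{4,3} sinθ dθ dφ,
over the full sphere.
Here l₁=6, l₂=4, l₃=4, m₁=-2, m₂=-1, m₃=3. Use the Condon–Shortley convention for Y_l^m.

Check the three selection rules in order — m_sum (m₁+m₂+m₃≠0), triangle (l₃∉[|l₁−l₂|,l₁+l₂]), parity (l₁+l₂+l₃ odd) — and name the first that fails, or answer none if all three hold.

Σmᵢ = 0  ✓
l₃∈[|l₁−l₂|,l₁+l₂]=[2,10], have l₃=4  ✓
Σlᵢ = 14 ⇒ even  ✓

none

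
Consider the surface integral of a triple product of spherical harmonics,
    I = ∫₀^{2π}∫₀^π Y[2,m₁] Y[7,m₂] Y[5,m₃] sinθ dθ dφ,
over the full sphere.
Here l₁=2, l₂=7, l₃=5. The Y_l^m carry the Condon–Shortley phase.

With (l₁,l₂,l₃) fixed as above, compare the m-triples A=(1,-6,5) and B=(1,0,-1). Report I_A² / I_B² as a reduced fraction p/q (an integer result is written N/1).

286/245

Shared (l₁,l₂,l₃)=(2,7,5): N and (l;000)² cancel in I_A²/I_B².
A: Δ = 4!·0!·10!/15! = 1/15015; Racah Σ t=1..1: t=1:−1/21772800 = -1/21772800; ⇒ 3j(2 7 5; 1 -6 5)² = 2/105, sgn -1
B: Δ = 4!·0!·10!/15! = 1/15015; Racah Σ t=1..1: t=1:−1/103680 = -1/103680; ⇒ 3j(2 7 5; 1 0 -1)² = 7/429, sgn -1
I_A²/I_B² = (2/105)/(7/429) = 286/245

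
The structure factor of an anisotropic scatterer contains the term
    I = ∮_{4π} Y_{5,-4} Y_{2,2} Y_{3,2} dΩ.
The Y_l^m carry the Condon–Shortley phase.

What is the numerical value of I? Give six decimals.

Checks pass: Σm=0; 10 even; l₃=3∈[3,7].
(2·5+1)(2·2+1)(2·3+1) = 385
Δ: 4! 6! 0! / 11! → 1/2310
sum: t=2:+1/144 = 1/144
3j²(5 2 3; 0 0 0) = Δ·Π!·Σ² = 10/231  (sign -1)
sum: t=4:+1/2880 = 1/2880
3j²(5 2 3; -4 2 2) = Δ·Π!·Σ² = 3/55  (sign -1)
combine: 4πI² = 385·10/231·3/55 = 10/11
take √, sign +1: I = 0.26896683

0.268967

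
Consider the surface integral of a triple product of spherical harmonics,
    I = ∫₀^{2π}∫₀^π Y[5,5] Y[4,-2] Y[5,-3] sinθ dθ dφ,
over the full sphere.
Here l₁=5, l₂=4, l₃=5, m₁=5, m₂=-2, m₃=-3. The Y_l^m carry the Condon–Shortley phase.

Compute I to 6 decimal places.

-0.184127

m-sum 0 ✓  L=14 even ✓  1≤5≤9 ✓
Π(2lᵢ+1) = 11×9×11 = 1089
triangle coeff Δ(5,4,5) = 1/3153150
Σ_t [0,4]: t=0:+1/69120 t=1:−1/1728 t=2:+1/576 t=3:−1/1728 t=4:+1/69120 = 7/11520
(3j)²=2/143 [(5 4 5; 0 0 0)], sign=-1
Σ_t [0,0]: t=0:+1/69120 = 1/69120
(3j)²=4/143 [(5 4 5; 5 -2 -3)], sign=+1
⇒ 4πI² = 72/169
I = (-1)√(72/169/(4π)) = -0.18412721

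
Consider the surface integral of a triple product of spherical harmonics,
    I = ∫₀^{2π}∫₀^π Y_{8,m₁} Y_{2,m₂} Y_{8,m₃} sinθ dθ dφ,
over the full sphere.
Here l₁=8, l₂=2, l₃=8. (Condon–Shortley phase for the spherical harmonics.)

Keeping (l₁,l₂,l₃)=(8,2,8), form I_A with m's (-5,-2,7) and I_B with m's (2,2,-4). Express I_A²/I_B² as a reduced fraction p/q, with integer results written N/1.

l's match ⇒ only the (l;m) 3-j factors differ between A and B.
A: triangle coeff Δ(8,2,8) = 1/348840; Σ_t [0,0]: t=0:+1/24908083200 = 1/24908083200; (3j)²=7/1292 [(8 2 8; -5 -2 7)], sign=-1
B: triangle coeff Δ(8,2,8) = 1/348840; Σ_t [2,2]: t=2:+1/348364800 = 1/348364800; (3j)²=11/646 [(8 2 8; 2 2 -4)], sign=+1
I_A²/I_B² = (7/1292)/(11/646) = 7/22

7/22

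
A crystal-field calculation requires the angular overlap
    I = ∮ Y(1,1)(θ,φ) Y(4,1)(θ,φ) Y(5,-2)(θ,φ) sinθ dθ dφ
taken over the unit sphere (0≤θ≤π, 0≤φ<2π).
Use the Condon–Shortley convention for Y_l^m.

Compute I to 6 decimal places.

0.225034

Rules hold: Σm=0, L=10 even, 3≤5≤5.
N = 3·9·11 = 297
Δ = 0!·2!·8!/11! = 1/495
Racah Σ t=0..0: t=0:+1/576 = 1/576
⇒ 3j(1 4 5; 0 0 0)² = 5/99, sgn -1
Racah Σ t=0..0: t=0:+1/1440 = 1/1440
⇒ 3j(1 4 5; 1 1 -2)² = 7/165, sgn -1
4πI² = N·(3j₀)²·(3jₘ)² = 7/11
I = +1·√(0.636364/4π) = 0.22503380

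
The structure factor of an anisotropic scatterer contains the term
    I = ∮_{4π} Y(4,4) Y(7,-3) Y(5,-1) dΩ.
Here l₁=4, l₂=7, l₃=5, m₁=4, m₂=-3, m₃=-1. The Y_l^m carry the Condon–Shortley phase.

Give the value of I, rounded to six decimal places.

0.147559

Checks pass: Σm=0; 16 even; l₃=5∈[3,11].
(2·4+1)(2·7+1)(2·5+1) = 1485
Δ: 6! 2! 8! / 17! → 1/6126120
sum: t=2:+1/69120 t=3:−1/20736 t=4:+1/69120 = -1/51840
3j²(4 7 5; 0 0 0) = Δ·Π!·Σ² = 280/21879  (sign +1)
sum: t=0:+1/829440 = 1/829440
3j²(4 7 5; 4 -3 -1) = Δ·Π!·Σ² = 35/2431  (sign +1)
combine: 4πI² = 1485·280/21879·35/2431 = 147000/537251
take √, sign +1: I = 0.14755880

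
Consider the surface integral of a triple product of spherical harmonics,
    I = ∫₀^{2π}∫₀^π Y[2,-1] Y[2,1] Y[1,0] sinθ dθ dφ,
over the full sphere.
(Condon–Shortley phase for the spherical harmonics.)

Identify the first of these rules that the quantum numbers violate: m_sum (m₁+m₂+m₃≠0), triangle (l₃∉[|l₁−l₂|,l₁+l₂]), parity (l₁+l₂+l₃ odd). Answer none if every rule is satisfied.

parity

azimuthal sum: -1 + 1 + 0 = 0  ✓
0 ≤ 1 ≤ 4 (triangle on l)  ✓
L = 2 + 2 + 1 = 5 (odd)  ✗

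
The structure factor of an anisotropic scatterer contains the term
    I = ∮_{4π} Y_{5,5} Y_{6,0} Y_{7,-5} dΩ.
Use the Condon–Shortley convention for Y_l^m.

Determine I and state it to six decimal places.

Rules hold: Σm=0, L=18 even, 1≤7≤11.
N = 11·13·15 = 2145
Δ = 4!·6!·8!/19! = 1/174594420
Racah Σ t=0..4: t=0:+1/4147200 t=1:−1/207360 t=2:+1/82944 t=3:−1/207360 t=4:+1/4147200 = 1/345600
⇒ 3j(5 6 7; 0 0 0)² = 420/46189, sgn -1
Racah Σ t=0..0: t=0:+1/24883200 = 1/24883200
⇒ 3j(5 6 7; 5 0 -5)² = 70/4199, sgn +1
4πI² = N·(3j₀)²·(3jₘ)² = 441000/1356277
I = -1·√(0.325155/4π) = -0.16085707

-0.160857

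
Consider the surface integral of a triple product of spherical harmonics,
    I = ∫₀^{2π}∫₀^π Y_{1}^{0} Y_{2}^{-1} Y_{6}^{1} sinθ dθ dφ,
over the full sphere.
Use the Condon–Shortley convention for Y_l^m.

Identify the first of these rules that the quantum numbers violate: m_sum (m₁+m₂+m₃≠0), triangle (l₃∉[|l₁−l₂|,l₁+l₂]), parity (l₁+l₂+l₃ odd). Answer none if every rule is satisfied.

triangle

Σmᵢ = 0  ✓
l₃∈[|l₁−l₂|,l₁+l₂]=[1,3], have l₃=6  ✗
Σlᵢ = 9 ⇒ odd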